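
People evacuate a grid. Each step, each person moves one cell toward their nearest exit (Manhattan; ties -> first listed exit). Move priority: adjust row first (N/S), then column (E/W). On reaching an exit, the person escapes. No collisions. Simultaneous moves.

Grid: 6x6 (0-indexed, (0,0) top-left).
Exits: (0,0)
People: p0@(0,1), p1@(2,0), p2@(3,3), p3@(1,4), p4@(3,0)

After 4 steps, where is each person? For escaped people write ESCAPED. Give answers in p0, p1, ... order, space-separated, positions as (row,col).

Step 1: p0:(0,1)->(0,0)->EXIT | p1:(2,0)->(1,0) | p2:(3,3)->(2,3) | p3:(1,4)->(0,4) | p4:(3,0)->(2,0)
Step 2: p0:escaped | p1:(1,0)->(0,0)->EXIT | p2:(2,3)->(1,3) | p3:(0,4)->(0,3) | p4:(2,0)->(1,0)
Step 3: p0:escaped | p1:escaped | p2:(1,3)->(0,3) | p3:(0,3)->(0,2) | p4:(1,0)->(0,0)->EXIT
Step 4: p0:escaped | p1:escaped | p2:(0,3)->(0,2) | p3:(0,2)->(0,1) | p4:escaped

ESCAPED ESCAPED (0,2) (0,1) ESCAPED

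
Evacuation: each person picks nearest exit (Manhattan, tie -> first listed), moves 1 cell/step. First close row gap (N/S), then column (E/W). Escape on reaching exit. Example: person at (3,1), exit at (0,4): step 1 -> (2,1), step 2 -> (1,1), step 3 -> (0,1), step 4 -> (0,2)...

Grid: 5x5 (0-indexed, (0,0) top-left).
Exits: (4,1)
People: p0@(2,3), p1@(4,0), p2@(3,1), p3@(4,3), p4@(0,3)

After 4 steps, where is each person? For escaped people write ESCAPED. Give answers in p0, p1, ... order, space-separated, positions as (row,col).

Step 1: p0:(2,3)->(3,3) | p1:(4,0)->(4,1)->EXIT | p2:(3,1)->(4,1)->EXIT | p3:(4,3)->(4,2) | p4:(0,3)->(1,3)
Step 2: p0:(3,3)->(4,3) | p1:escaped | p2:escaped | p3:(4,2)->(4,1)->EXIT | p4:(1,3)->(2,3)
Step 3: p0:(4,3)->(4,2) | p1:escaped | p2:escaped | p3:escaped | p4:(2,3)->(3,3)
Step 4: p0:(4,2)->(4,1)->EXIT | p1:escaped | p2:escaped | p3:escaped | p4:(3,3)->(4,3)

ESCAPED ESCAPED ESCAPED ESCAPED (4,3)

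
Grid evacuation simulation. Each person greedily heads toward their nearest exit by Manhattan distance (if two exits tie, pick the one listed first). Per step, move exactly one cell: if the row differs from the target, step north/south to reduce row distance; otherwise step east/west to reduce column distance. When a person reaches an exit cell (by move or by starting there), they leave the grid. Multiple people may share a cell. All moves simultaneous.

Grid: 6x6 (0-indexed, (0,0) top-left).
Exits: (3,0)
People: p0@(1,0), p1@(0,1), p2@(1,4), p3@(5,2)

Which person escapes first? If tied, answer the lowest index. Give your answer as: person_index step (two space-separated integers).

Answer: 0 2

Derivation:
Step 1: p0:(1,0)->(2,0) | p1:(0,1)->(1,1) | p2:(1,4)->(2,4) | p3:(5,2)->(4,2)
Step 2: p0:(2,0)->(3,0)->EXIT | p1:(1,1)->(2,1) | p2:(2,4)->(3,4) | p3:(4,2)->(3,2)
Step 3: p0:escaped | p1:(2,1)->(3,1) | p2:(3,4)->(3,3) | p3:(3,2)->(3,1)
Step 4: p0:escaped | p1:(3,1)->(3,0)->EXIT | p2:(3,3)->(3,2) | p3:(3,1)->(3,0)->EXIT
Step 5: p0:escaped | p1:escaped | p2:(3,2)->(3,1) | p3:escaped
Step 6: p0:escaped | p1:escaped | p2:(3,1)->(3,0)->EXIT | p3:escaped
Exit steps: [2, 4, 6, 4]
First to escape: p0 at step 2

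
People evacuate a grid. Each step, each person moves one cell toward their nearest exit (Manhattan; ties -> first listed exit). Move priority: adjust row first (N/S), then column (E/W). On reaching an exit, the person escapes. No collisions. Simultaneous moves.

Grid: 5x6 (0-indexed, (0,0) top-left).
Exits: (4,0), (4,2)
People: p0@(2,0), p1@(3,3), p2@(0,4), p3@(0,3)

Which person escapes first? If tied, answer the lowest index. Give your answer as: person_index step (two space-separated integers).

Step 1: p0:(2,0)->(3,0) | p1:(3,3)->(4,3) | p2:(0,4)->(1,4) | p3:(0,3)->(1,3)
Step 2: p0:(3,0)->(4,0)->EXIT | p1:(4,3)->(4,2)->EXIT | p2:(1,4)->(2,4) | p3:(1,3)->(2,3)
Step 3: p0:escaped | p1:escaped | p2:(2,4)->(3,4) | p3:(2,3)->(3,3)
Step 4: p0:escaped | p1:escaped | p2:(3,4)->(4,4) | p3:(3,3)->(4,3)
Step 5: p0:escaped | p1:escaped | p2:(4,4)->(4,3) | p3:(4,3)->(4,2)->EXIT
Step 6: p0:escaped | p1:escaped | p2:(4,3)->(4,2)->EXIT | p3:escaped
Exit steps: [2, 2, 6, 5]
First to escape: p0 at step 2

Answer: 0 2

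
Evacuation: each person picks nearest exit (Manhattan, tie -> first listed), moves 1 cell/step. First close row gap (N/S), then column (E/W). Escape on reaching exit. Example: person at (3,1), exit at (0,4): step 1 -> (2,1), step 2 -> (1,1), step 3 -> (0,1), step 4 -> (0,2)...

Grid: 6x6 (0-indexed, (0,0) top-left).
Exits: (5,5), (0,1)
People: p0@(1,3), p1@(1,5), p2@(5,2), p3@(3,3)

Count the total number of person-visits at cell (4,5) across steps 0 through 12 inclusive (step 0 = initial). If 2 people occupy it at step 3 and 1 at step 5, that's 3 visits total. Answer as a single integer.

Step 0: p0@(1,3) p1@(1,5) p2@(5,2) p3@(3,3) -> at (4,5): 0 [-], cum=0
Step 1: p0@(0,3) p1@(2,5) p2@(5,3) p3@(4,3) -> at (4,5): 0 [-], cum=0
Step 2: p0@(0,2) p1@(3,5) p2@(5,4) p3@(5,3) -> at (4,5): 0 [-], cum=0
Step 3: p0@ESC p1@(4,5) p2@ESC p3@(5,4) -> at (4,5): 1 [p1], cum=1
Step 4: p0@ESC p1@ESC p2@ESC p3@ESC -> at (4,5): 0 [-], cum=1
Total visits = 1

Answer: 1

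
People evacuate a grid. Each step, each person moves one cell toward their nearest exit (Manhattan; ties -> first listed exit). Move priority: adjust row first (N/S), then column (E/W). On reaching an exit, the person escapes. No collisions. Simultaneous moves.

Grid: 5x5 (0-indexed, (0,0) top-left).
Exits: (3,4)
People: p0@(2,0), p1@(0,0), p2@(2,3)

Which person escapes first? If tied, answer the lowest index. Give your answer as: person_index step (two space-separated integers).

Step 1: p0:(2,0)->(3,0) | p1:(0,0)->(1,0) | p2:(2,3)->(3,3)
Step 2: p0:(3,0)->(3,1) | p1:(1,0)->(2,0) | p2:(3,3)->(3,4)->EXIT
Step 3: p0:(3,1)->(3,2) | p1:(2,0)->(3,0) | p2:escaped
Step 4: p0:(3,2)->(3,3) | p1:(3,0)->(3,1) | p2:escaped
Step 5: p0:(3,3)->(3,4)->EXIT | p1:(3,1)->(3,2) | p2:escaped
Step 6: p0:escaped | p1:(3,2)->(3,3) | p2:escaped
Step 7: p0:escaped | p1:(3,3)->(3,4)->EXIT | p2:escaped
Exit steps: [5, 7, 2]
First to escape: p2 at step 2

Answer: 2 2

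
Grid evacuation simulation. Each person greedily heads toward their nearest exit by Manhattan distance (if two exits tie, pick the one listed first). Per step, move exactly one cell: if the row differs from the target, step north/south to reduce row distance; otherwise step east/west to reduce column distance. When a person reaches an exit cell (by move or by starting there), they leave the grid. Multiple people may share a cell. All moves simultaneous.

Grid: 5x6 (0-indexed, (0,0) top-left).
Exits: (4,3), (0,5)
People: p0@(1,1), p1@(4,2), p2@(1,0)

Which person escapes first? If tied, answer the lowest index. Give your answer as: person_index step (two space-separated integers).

Step 1: p0:(1,1)->(2,1) | p1:(4,2)->(4,3)->EXIT | p2:(1,0)->(2,0)
Step 2: p0:(2,1)->(3,1) | p1:escaped | p2:(2,0)->(3,0)
Step 3: p0:(3,1)->(4,1) | p1:escaped | p2:(3,0)->(4,0)
Step 4: p0:(4,1)->(4,2) | p1:escaped | p2:(4,0)->(4,1)
Step 5: p0:(4,2)->(4,3)->EXIT | p1:escaped | p2:(4,1)->(4,2)
Step 6: p0:escaped | p1:escaped | p2:(4,2)->(4,3)->EXIT
Exit steps: [5, 1, 6]
First to escape: p1 at step 1

Answer: 1 1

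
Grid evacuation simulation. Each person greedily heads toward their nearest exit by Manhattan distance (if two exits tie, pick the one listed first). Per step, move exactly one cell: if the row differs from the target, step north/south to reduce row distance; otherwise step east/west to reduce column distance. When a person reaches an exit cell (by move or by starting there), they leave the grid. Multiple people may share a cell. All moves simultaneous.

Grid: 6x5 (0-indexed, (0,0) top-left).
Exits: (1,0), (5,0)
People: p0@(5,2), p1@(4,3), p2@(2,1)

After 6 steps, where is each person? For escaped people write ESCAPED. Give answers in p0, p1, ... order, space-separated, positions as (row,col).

Step 1: p0:(5,2)->(5,1) | p1:(4,3)->(5,3) | p2:(2,1)->(1,1)
Step 2: p0:(5,1)->(5,0)->EXIT | p1:(5,3)->(5,2) | p2:(1,1)->(1,0)->EXIT
Step 3: p0:escaped | p1:(5,2)->(5,1) | p2:escaped
Step 4: p0:escaped | p1:(5,1)->(5,0)->EXIT | p2:escaped

ESCAPED ESCAPED ESCAPED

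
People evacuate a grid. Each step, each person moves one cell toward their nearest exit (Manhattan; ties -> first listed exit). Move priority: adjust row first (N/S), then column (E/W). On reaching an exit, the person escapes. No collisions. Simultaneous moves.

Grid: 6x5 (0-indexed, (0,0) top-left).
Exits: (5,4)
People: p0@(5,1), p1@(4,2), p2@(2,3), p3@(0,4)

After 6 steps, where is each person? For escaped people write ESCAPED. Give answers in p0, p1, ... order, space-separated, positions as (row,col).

Step 1: p0:(5,1)->(5,2) | p1:(4,2)->(5,2) | p2:(2,3)->(3,3) | p3:(0,4)->(1,4)
Step 2: p0:(5,2)->(5,3) | p1:(5,2)->(5,3) | p2:(3,3)->(4,3) | p3:(1,4)->(2,4)
Step 3: p0:(5,3)->(5,4)->EXIT | p1:(5,3)->(5,4)->EXIT | p2:(4,3)->(5,3) | p3:(2,4)->(3,4)
Step 4: p0:escaped | p1:escaped | p2:(5,3)->(5,4)->EXIT | p3:(3,4)->(4,4)
Step 5: p0:escaped | p1:escaped | p2:escaped | p3:(4,4)->(5,4)->EXIT

ESCAPED ESCAPED ESCAPED ESCAPED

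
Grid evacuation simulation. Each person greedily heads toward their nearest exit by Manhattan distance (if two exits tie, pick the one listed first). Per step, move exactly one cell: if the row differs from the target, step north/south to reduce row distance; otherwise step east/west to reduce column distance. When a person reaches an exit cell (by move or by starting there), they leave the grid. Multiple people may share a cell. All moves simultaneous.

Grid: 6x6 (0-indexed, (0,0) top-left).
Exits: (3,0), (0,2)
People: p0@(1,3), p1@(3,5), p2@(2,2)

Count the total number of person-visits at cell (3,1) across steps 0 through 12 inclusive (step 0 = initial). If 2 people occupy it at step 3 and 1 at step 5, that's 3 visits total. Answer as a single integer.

Answer: 1

Derivation:
Step 0: p0@(1,3) p1@(3,5) p2@(2,2) -> at (3,1): 0 [-], cum=0
Step 1: p0@(0,3) p1@(3,4) p2@(1,2) -> at (3,1): 0 [-], cum=0
Step 2: p0@ESC p1@(3,3) p2@ESC -> at (3,1): 0 [-], cum=0
Step 3: p0@ESC p1@(3,2) p2@ESC -> at (3,1): 0 [-], cum=0
Step 4: p0@ESC p1@(3,1) p2@ESC -> at (3,1): 1 [p1], cum=1
Step 5: p0@ESC p1@ESC p2@ESC -> at (3,1): 0 [-], cum=1
Total visits = 1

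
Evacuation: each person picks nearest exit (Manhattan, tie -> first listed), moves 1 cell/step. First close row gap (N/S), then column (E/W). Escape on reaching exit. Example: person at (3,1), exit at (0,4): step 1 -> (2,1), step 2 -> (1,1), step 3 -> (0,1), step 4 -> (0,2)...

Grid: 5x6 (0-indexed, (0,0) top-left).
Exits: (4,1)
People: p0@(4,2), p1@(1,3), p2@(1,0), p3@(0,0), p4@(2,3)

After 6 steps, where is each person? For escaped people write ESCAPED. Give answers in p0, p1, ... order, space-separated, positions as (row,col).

Step 1: p0:(4,2)->(4,1)->EXIT | p1:(1,3)->(2,3) | p2:(1,0)->(2,0) | p3:(0,0)->(1,0) | p4:(2,3)->(3,3)
Step 2: p0:escaped | p1:(2,3)->(3,3) | p2:(2,0)->(3,0) | p3:(1,0)->(2,0) | p4:(3,3)->(4,3)
Step 3: p0:escaped | p1:(3,3)->(4,3) | p2:(3,0)->(4,0) | p3:(2,0)->(3,0) | p4:(4,3)->(4,2)
Step 4: p0:escaped | p1:(4,3)->(4,2) | p2:(4,0)->(4,1)->EXIT | p3:(3,0)->(4,0) | p4:(4,2)->(4,1)->EXIT
Step 5: p0:escaped | p1:(4,2)->(4,1)->EXIT | p2:escaped | p3:(4,0)->(4,1)->EXIT | p4:escaped

ESCAPED ESCAPED ESCAPED ESCAPED ESCAPED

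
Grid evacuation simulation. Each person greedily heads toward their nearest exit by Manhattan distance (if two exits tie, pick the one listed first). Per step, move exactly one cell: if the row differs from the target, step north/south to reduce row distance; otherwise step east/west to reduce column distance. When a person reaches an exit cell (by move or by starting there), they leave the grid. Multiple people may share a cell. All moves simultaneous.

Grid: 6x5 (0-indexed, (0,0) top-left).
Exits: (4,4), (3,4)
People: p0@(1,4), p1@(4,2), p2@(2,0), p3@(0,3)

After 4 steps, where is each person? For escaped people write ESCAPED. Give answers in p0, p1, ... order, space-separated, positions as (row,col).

Step 1: p0:(1,4)->(2,4) | p1:(4,2)->(4,3) | p2:(2,0)->(3,0) | p3:(0,3)->(1,3)
Step 2: p0:(2,4)->(3,4)->EXIT | p1:(4,3)->(4,4)->EXIT | p2:(3,0)->(3,1) | p3:(1,3)->(2,3)
Step 3: p0:escaped | p1:escaped | p2:(3,1)->(3,2) | p3:(2,3)->(3,3)
Step 4: p0:escaped | p1:escaped | p2:(3,2)->(3,3) | p3:(3,3)->(3,4)->EXIT

ESCAPED ESCAPED (3,3) ESCAPED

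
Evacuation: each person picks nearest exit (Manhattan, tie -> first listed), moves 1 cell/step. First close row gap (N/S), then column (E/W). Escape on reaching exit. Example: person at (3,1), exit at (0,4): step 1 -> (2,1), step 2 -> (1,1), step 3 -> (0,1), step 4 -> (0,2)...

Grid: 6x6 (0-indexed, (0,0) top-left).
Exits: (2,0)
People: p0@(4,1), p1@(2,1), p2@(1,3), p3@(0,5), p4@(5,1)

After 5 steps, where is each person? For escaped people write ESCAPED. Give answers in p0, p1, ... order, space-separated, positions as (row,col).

Step 1: p0:(4,1)->(3,1) | p1:(2,1)->(2,0)->EXIT | p2:(1,3)->(2,3) | p3:(0,5)->(1,5) | p4:(5,1)->(4,1)
Step 2: p0:(3,1)->(2,1) | p1:escaped | p2:(2,3)->(2,2) | p3:(1,5)->(2,5) | p4:(4,1)->(3,1)
Step 3: p0:(2,1)->(2,0)->EXIT | p1:escaped | p2:(2,2)->(2,1) | p3:(2,5)->(2,4) | p4:(3,1)->(2,1)
Step 4: p0:escaped | p1:escaped | p2:(2,1)->(2,0)->EXIT | p3:(2,4)->(2,3) | p4:(2,1)->(2,0)->EXIT
Step 5: p0:escaped | p1:escaped | p2:escaped | p3:(2,3)->(2,2) | p4:escaped

ESCAPED ESCAPED ESCAPED (2,2) ESCAPED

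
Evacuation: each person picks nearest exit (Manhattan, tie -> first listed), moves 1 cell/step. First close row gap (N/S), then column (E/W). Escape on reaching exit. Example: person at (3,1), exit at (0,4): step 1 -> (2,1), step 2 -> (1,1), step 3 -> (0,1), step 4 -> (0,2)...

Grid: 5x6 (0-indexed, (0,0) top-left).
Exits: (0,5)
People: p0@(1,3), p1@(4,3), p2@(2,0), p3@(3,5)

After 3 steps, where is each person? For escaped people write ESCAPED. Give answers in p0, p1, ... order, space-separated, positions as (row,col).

Step 1: p0:(1,3)->(0,3) | p1:(4,3)->(3,3) | p2:(2,0)->(1,0) | p3:(3,5)->(2,5)
Step 2: p0:(0,3)->(0,4) | p1:(3,3)->(2,3) | p2:(1,0)->(0,0) | p3:(2,5)->(1,5)
Step 3: p0:(0,4)->(0,5)->EXIT | p1:(2,3)->(1,3) | p2:(0,0)->(0,1) | p3:(1,5)->(0,5)->EXIT

ESCAPED (1,3) (0,1) ESCAPED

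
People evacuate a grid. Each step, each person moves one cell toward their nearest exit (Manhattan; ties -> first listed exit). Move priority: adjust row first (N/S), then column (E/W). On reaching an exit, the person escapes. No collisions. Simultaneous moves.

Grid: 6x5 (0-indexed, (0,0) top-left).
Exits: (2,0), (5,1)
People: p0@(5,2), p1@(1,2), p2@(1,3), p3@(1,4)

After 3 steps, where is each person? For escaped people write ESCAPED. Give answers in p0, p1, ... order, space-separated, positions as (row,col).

Step 1: p0:(5,2)->(5,1)->EXIT | p1:(1,2)->(2,2) | p2:(1,3)->(2,3) | p3:(1,4)->(2,4)
Step 2: p0:escaped | p1:(2,2)->(2,1) | p2:(2,3)->(2,2) | p3:(2,4)->(2,3)
Step 3: p0:escaped | p1:(2,1)->(2,0)->EXIT | p2:(2,2)->(2,1) | p3:(2,3)->(2,2)

ESCAPED ESCAPED (2,1) (2,2)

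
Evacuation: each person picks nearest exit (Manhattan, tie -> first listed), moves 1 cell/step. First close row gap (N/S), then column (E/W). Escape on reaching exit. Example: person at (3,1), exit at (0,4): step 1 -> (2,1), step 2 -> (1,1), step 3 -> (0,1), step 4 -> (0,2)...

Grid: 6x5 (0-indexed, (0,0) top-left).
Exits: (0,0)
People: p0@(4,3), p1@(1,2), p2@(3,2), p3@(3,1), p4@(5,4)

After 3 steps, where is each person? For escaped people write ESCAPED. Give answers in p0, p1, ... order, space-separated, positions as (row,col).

Step 1: p0:(4,3)->(3,3) | p1:(1,2)->(0,2) | p2:(3,2)->(2,2) | p3:(3,1)->(2,1) | p4:(5,4)->(4,4)
Step 2: p0:(3,3)->(2,3) | p1:(0,2)->(0,1) | p2:(2,2)->(1,2) | p3:(2,1)->(1,1) | p4:(4,4)->(3,4)
Step 3: p0:(2,3)->(1,3) | p1:(0,1)->(0,0)->EXIT | p2:(1,2)->(0,2) | p3:(1,1)->(0,1) | p4:(3,4)->(2,4)

(1,3) ESCAPED (0,2) (0,1) (2,4)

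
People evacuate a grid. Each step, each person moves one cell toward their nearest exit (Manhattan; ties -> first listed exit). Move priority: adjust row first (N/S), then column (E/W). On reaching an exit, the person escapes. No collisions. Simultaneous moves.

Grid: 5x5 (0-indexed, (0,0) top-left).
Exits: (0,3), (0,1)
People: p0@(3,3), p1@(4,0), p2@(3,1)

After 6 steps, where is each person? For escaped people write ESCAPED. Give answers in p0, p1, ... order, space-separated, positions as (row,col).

Step 1: p0:(3,3)->(2,3) | p1:(4,0)->(3,0) | p2:(3,1)->(2,1)
Step 2: p0:(2,3)->(1,3) | p1:(3,0)->(2,0) | p2:(2,1)->(1,1)
Step 3: p0:(1,3)->(0,3)->EXIT | p1:(2,0)->(1,0) | p2:(1,1)->(0,1)->EXIT
Step 4: p0:escaped | p1:(1,0)->(0,0) | p2:escaped
Step 5: p0:escaped | p1:(0,0)->(0,1)->EXIT | p2:escaped

ESCAPED ESCAPED ESCAPED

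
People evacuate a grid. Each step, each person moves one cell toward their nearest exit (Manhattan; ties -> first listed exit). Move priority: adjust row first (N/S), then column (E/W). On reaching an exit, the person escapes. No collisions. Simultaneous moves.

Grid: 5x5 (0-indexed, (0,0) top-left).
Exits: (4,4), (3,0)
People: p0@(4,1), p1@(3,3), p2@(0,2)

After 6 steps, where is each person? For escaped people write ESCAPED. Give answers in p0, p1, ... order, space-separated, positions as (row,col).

Step 1: p0:(4,1)->(3,1) | p1:(3,3)->(4,3) | p2:(0,2)->(1,2)
Step 2: p0:(3,1)->(3,0)->EXIT | p1:(4,3)->(4,4)->EXIT | p2:(1,2)->(2,2)
Step 3: p0:escaped | p1:escaped | p2:(2,2)->(3,2)
Step 4: p0:escaped | p1:escaped | p2:(3,2)->(3,1)
Step 5: p0:escaped | p1:escaped | p2:(3,1)->(3,0)->EXIT

ESCAPED ESCAPED ESCAPED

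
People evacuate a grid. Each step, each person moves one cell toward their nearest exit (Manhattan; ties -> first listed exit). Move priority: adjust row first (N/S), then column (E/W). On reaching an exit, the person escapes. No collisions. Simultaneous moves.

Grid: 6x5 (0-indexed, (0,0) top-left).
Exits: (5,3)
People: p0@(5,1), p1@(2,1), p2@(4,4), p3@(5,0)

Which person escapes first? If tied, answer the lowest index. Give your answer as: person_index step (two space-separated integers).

Step 1: p0:(5,1)->(5,2) | p1:(2,1)->(3,1) | p2:(4,4)->(5,4) | p3:(5,0)->(5,1)
Step 2: p0:(5,2)->(5,3)->EXIT | p1:(3,1)->(4,1) | p2:(5,4)->(5,3)->EXIT | p3:(5,1)->(5,2)
Step 3: p0:escaped | p1:(4,1)->(5,1) | p2:escaped | p3:(5,2)->(5,3)->EXIT
Step 4: p0:escaped | p1:(5,1)->(5,2) | p2:escaped | p3:escaped
Step 5: p0:escaped | p1:(5,2)->(5,3)->EXIT | p2:escaped | p3:escaped
Exit steps: [2, 5, 2, 3]
First to escape: p0 at step 2

Answer: 0 2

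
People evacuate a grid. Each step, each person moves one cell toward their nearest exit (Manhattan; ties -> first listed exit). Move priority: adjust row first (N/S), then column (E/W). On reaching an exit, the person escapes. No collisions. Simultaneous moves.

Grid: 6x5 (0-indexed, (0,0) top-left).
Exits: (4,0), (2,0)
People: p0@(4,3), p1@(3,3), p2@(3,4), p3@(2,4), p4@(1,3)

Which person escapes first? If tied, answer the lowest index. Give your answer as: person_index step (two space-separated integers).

Step 1: p0:(4,3)->(4,2) | p1:(3,3)->(4,3) | p2:(3,4)->(4,4) | p3:(2,4)->(2,3) | p4:(1,3)->(2,3)
Step 2: p0:(4,2)->(4,1) | p1:(4,3)->(4,2) | p2:(4,4)->(4,3) | p3:(2,3)->(2,2) | p4:(2,3)->(2,2)
Step 3: p0:(4,1)->(4,0)->EXIT | p1:(4,2)->(4,1) | p2:(4,3)->(4,2) | p3:(2,2)->(2,1) | p4:(2,2)->(2,1)
Step 4: p0:escaped | p1:(4,1)->(4,0)->EXIT | p2:(4,2)->(4,1) | p3:(2,1)->(2,0)->EXIT | p4:(2,1)->(2,0)->EXIT
Step 5: p0:escaped | p1:escaped | p2:(4,1)->(4,0)->EXIT | p3:escaped | p4:escaped
Exit steps: [3, 4, 5, 4, 4]
First to escape: p0 at step 3

Answer: 0 3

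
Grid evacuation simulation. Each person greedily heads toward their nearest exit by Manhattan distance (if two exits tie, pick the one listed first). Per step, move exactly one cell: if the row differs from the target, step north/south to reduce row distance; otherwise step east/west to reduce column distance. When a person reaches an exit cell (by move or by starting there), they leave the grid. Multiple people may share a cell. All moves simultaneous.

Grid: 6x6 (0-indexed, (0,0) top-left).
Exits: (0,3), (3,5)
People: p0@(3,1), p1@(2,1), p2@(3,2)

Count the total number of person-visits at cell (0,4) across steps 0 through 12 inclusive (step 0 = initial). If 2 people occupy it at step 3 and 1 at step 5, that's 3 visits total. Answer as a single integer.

Answer: 0

Derivation:
Step 0: p0@(3,1) p1@(2,1) p2@(3,2) -> at (0,4): 0 [-], cum=0
Step 1: p0@(3,2) p1@(1,1) p2@(3,3) -> at (0,4): 0 [-], cum=0
Step 2: p0@(3,3) p1@(0,1) p2@(3,4) -> at (0,4): 0 [-], cum=0
Step 3: p0@(3,4) p1@(0,2) p2@ESC -> at (0,4): 0 [-], cum=0
Step 4: p0@ESC p1@ESC p2@ESC -> at (0,4): 0 [-], cum=0
Total visits = 0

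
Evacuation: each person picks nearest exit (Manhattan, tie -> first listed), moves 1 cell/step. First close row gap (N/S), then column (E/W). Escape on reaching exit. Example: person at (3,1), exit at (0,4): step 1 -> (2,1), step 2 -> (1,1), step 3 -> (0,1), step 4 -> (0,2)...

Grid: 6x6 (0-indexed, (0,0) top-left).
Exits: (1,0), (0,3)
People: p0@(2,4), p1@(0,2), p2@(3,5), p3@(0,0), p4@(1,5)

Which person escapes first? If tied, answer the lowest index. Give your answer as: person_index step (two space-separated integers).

Answer: 1 1

Derivation:
Step 1: p0:(2,4)->(1,4) | p1:(0,2)->(0,3)->EXIT | p2:(3,5)->(2,5) | p3:(0,0)->(1,0)->EXIT | p4:(1,5)->(0,5)
Step 2: p0:(1,4)->(0,4) | p1:escaped | p2:(2,5)->(1,5) | p3:escaped | p4:(0,5)->(0,4)
Step 3: p0:(0,4)->(0,3)->EXIT | p1:escaped | p2:(1,5)->(0,5) | p3:escaped | p4:(0,4)->(0,3)->EXIT
Step 4: p0:escaped | p1:escaped | p2:(0,5)->(0,4) | p3:escaped | p4:escaped
Step 5: p0:escaped | p1:escaped | p2:(0,4)->(0,3)->EXIT | p3:escaped | p4:escaped
Exit steps: [3, 1, 5, 1, 3]
First to escape: p1 at step 1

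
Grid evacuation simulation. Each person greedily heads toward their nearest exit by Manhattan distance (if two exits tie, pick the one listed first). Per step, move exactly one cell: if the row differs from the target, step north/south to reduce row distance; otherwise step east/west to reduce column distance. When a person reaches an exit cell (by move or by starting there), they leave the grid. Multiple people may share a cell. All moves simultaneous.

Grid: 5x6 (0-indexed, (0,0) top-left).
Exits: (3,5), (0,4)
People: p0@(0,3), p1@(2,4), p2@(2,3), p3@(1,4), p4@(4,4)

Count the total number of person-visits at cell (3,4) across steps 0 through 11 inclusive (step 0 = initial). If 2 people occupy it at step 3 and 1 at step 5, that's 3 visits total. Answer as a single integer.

Answer: 3

Derivation:
Step 0: p0@(0,3) p1@(2,4) p2@(2,3) p3@(1,4) p4@(4,4) -> at (3,4): 0 [-], cum=0
Step 1: p0@ESC p1@(3,4) p2@(3,3) p3@ESC p4@(3,4) -> at (3,4): 2 [p1,p4], cum=2
Step 2: p0@ESC p1@ESC p2@(3,4) p3@ESC p4@ESC -> at (3,4): 1 [p2], cum=3
Step 3: p0@ESC p1@ESC p2@ESC p3@ESC p4@ESC -> at (3,4): 0 [-], cum=3
Total visits = 3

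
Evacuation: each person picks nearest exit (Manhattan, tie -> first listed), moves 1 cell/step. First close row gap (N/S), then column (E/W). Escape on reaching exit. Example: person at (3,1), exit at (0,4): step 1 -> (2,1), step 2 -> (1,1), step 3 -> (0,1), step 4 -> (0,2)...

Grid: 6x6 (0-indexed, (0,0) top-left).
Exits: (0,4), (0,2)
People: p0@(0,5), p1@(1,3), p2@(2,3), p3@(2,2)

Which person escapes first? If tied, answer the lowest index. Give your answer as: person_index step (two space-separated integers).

Answer: 0 1

Derivation:
Step 1: p0:(0,5)->(0,4)->EXIT | p1:(1,3)->(0,3) | p2:(2,3)->(1,3) | p3:(2,2)->(1,2)
Step 2: p0:escaped | p1:(0,3)->(0,4)->EXIT | p2:(1,3)->(0,3) | p3:(1,2)->(0,2)->EXIT
Step 3: p0:escaped | p1:escaped | p2:(0,3)->(0,4)->EXIT | p3:escaped
Exit steps: [1, 2, 3, 2]
First to escape: p0 at step 1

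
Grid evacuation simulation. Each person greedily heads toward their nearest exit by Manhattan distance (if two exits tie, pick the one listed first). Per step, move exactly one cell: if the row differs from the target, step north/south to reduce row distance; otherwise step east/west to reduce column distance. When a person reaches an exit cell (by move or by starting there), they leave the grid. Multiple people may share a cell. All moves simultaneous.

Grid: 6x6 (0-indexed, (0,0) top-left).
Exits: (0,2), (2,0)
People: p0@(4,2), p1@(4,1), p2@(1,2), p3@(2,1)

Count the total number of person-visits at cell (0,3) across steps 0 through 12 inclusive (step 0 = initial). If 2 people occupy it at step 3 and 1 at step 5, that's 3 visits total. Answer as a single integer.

Answer: 0

Derivation:
Step 0: p0@(4,2) p1@(4,1) p2@(1,2) p3@(2,1) -> at (0,3): 0 [-], cum=0
Step 1: p0@(3,2) p1@(3,1) p2@ESC p3@ESC -> at (0,3): 0 [-], cum=0
Step 2: p0@(2,2) p1@(2,1) p2@ESC p3@ESC -> at (0,3): 0 [-], cum=0
Step 3: p0@(1,2) p1@ESC p2@ESC p3@ESC -> at (0,3): 0 [-], cum=0
Step 4: p0@ESC p1@ESC p2@ESC p3@ESC -> at (0,3): 0 [-], cum=0
Total visits = 0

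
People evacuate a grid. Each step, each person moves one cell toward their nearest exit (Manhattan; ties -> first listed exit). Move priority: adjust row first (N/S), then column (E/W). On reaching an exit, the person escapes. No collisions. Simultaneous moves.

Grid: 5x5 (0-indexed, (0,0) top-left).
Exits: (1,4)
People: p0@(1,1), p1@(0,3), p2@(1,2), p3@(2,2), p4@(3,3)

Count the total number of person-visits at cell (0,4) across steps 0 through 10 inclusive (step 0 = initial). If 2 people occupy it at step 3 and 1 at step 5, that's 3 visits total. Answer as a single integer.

Answer: 0

Derivation:
Step 0: p0@(1,1) p1@(0,3) p2@(1,2) p3@(2,2) p4@(3,3) -> at (0,4): 0 [-], cum=0
Step 1: p0@(1,2) p1@(1,3) p2@(1,3) p3@(1,2) p4@(2,3) -> at (0,4): 0 [-], cum=0
Step 2: p0@(1,3) p1@ESC p2@ESC p3@(1,3) p4@(1,3) -> at (0,4): 0 [-], cum=0
Step 3: p0@ESC p1@ESC p2@ESC p3@ESC p4@ESC -> at (0,4): 0 [-], cum=0
Total visits = 0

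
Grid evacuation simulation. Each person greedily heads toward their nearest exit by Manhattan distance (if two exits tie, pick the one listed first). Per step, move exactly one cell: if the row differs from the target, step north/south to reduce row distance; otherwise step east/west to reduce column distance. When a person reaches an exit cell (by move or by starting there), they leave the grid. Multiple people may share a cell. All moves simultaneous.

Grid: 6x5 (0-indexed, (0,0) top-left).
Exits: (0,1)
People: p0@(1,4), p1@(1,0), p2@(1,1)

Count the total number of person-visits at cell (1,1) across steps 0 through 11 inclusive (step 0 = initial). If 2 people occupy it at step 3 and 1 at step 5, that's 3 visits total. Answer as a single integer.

Answer: 1

Derivation:
Step 0: p0@(1,4) p1@(1,0) p2@(1,1) -> at (1,1): 1 [p2], cum=1
Step 1: p0@(0,4) p1@(0,0) p2@ESC -> at (1,1): 0 [-], cum=1
Step 2: p0@(0,3) p1@ESC p2@ESC -> at (1,1): 0 [-], cum=1
Step 3: p0@(0,2) p1@ESC p2@ESC -> at (1,1): 0 [-], cum=1
Step 4: p0@ESC p1@ESC p2@ESC -> at (1,1): 0 [-], cum=1
Total visits = 1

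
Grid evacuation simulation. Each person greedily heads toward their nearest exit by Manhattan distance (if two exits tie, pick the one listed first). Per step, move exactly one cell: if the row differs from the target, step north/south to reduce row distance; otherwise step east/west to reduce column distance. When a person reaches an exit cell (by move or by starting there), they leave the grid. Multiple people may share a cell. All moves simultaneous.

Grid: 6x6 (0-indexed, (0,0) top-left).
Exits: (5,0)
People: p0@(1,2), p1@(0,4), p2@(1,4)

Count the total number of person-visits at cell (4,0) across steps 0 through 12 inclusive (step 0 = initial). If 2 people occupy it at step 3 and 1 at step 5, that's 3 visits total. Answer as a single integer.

Answer: 0

Derivation:
Step 0: p0@(1,2) p1@(0,4) p2@(1,4) -> at (4,0): 0 [-], cum=0
Step 1: p0@(2,2) p1@(1,4) p2@(2,4) -> at (4,0): 0 [-], cum=0
Step 2: p0@(3,2) p1@(2,4) p2@(3,4) -> at (4,0): 0 [-], cum=0
Step 3: p0@(4,2) p1@(3,4) p2@(4,4) -> at (4,0): 0 [-], cum=0
Step 4: p0@(5,2) p1@(4,4) p2@(5,4) -> at (4,0): 0 [-], cum=0
Step 5: p0@(5,1) p1@(5,4) p2@(5,3) -> at (4,0): 0 [-], cum=0
Step 6: p0@ESC p1@(5,3) p2@(5,2) -> at (4,0): 0 [-], cum=0
Step 7: p0@ESC p1@(5,2) p2@(5,1) -> at (4,0): 0 [-], cum=0
Step 8: p0@ESC p1@(5,1) p2@ESC -> at (4,0): 0 [-], cum=0
Step 9: p0@ESC p1@ESC p2@ESC -> at (4,0): 0 [-], cum=0
Total visits = 0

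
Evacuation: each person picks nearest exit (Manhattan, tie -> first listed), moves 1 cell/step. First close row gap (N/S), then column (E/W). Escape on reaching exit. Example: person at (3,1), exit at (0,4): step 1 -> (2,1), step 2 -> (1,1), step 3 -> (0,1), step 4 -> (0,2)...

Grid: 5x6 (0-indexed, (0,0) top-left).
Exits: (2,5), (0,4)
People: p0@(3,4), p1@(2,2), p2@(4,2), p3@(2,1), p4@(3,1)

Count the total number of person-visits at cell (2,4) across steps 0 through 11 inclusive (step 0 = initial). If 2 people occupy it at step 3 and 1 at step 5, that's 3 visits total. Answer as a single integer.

Answer: 5

Derivation:
Step 0: p0@(3,4) p1@(2,2) p2@(4,2) p3@(2,1) p4@(3,1) -> at (2,4): 0 [-], cum=0
Step 1: p0@(2,4) p1@(2,3) p2@(3,2) p3@(2,2) p4@(2,1) -> at (2,4): 1 [p0], cum=1
Step 2: p0@ESC p1@(2,4) p2@(2,2) p3@(2,3) p4@(2,2) -> at (2,4): 1 [p1], cum=2
Step 3: p0@ESC p1@ESC p2@(2,3) p3@(2,4) p4@(2,3) -> at (2,4): 1 [p3], cum=3
Step 4: p0@ESC p1@ESC p2@(2,4) p3@ESC p4@(2,4) -> at (2,4): 2 [p2,p4], cum=5
Step 5: p0@ESC p1@ESC p2@ESC p3@ESC p4@ESC -> at (2,4): 0 [-], cum=5
Total visits = 5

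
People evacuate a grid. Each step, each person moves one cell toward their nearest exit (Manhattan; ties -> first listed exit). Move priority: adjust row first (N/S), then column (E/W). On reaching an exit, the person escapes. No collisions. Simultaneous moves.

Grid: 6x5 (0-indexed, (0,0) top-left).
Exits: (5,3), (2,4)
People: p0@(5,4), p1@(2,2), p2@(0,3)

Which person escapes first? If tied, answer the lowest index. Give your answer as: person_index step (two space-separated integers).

Answer: 0 1

Derivation:
Step 1: p0:(5,4)->(5,3)->EXIT | p1:(2,2)->(2,3) | p2:(0,3)->(1,3)
Step 2: p0:escaped | p1:(2,3)->(2,4)->EXIT | p2:(1,3)->(2,3)
Step 3: p0:escaped | p1:escaped | p2:(2,3)->(2,4)->EXIT
Exit steps: [1, 2, 3]
First to escape: p0 at step 1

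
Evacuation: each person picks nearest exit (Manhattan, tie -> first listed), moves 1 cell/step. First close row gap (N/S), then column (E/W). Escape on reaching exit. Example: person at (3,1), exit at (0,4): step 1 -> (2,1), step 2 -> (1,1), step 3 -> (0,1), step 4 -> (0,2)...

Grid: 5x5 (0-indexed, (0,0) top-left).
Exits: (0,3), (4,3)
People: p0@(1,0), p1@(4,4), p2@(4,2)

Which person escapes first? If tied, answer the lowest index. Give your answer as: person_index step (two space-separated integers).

Step 1: p0:(1,0)->(0,0) | p1:(4,4)->(4,3)->EXIT | p2:(4,2)->(4,3)->EXIT
Step 2: p0:(0,0)->(0,1) | p1:escaped | p2:escaped
Step 3: p0:(0,1)->(0,2) | p1:escaped | p2:escaped
Step 4: p0:(0,2)->(0,3)->EXIT | p1:escaped | p2:escaped
Exit steps: [4, 1, 1]
First to escape: p1 at step 1

Answer: 1 1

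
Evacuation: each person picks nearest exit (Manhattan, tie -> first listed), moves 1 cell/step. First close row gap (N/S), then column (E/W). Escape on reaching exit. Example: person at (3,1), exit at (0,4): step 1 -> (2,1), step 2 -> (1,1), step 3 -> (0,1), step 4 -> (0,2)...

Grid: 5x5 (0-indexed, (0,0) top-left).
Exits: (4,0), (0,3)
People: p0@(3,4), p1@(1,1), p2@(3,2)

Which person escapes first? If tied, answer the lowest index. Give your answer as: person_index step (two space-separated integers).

Answer: 1 3

Derivation:
Step 1: p0:(3,4)->(2,4) | p1:(1,1)->(0,1) | p2:(3,2)->(4,2)
Step 2: p0:(2,4)->(1,4) | p1:(0,1)->(0,2) | p2:(4,2)->(4,1)
Step 3: p0:(1,4)->(0,4) | p1:(0,2)->(0,3)->EXIT | p2:(4,1)->(4,0)->EXIT
Step 4: p0:(0,4)->(0,3)->EXIT | p1:escaped | p2:escaped
Exit steps: [4, 3, 3]
First to escape: p1 at step 3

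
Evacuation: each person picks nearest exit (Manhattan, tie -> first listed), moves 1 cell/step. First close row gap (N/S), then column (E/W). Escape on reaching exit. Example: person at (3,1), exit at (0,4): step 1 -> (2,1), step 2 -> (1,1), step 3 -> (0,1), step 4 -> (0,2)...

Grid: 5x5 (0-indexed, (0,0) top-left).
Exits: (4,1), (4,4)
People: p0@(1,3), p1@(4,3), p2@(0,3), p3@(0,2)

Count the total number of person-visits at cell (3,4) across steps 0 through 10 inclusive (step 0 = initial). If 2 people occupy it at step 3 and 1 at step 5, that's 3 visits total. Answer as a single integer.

Step 0: p0@(1,3) p1@(4,3) p2@(0,3) p3@(0,2) -> at (3,4): 0 [-], cum=0
Step 1: p0@(2,3) p1@ESC p2@(1,3) p3@(1,2) -> at (3,4): 0 [-], cum=0
Step 2: p0@(3,3) p1@ESC p2@(2,3) p3@(2,2) -> at (3,4): 0 [-], cum=0
Step 3: p0@(4,3) p1@ESC p2@(3,3) p3@(3,2) -> at (3,4): 0 [-], cum=0
Step 4: p0@ESC p1@ESC p2@(4,3) p3@(4,2) -> at (3,4): 0 [-], cum=0
Step 5: p0@ESC p1@ESC p2@ESC p3@ESC -> at (3,4): 0 [-], cum=0
Total visits = 0

Answer: 0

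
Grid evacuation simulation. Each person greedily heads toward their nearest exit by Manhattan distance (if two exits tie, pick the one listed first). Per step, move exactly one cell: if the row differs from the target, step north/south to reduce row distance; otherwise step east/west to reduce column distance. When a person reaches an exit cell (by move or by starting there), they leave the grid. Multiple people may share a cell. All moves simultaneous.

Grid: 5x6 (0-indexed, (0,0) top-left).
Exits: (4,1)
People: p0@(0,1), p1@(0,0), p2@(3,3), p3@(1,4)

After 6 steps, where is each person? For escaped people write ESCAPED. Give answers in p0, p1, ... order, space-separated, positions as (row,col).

Step 1: p0:(0,1)->(1,1) | p1:(0,0)->(1,0) | p2:(3,3)->(4,3) | p3:(1,4)->(2,4)
Step 2: p0:(1,1)->(2,1) | p1:(1,0)->(2,0) | p2:(4,3)->(4,2) | p3:(2,4)->(3,4)
Step 3: p0:(2,1)->(3,1) | p1:(2,0)->(3,0) | p2:(4,2)->(4,1)->EXIT | p3:(3,4)->(4,4)
Step 4: p0:(3,1)->(4,1)->EXIT | p1:(3,0)->(4,0) | p2:escaped | p3:(4,4)->(4,3)
Step 5: p0:escaped | p1:(4,0)->(4,1)->EXIT | p2:escaped | p3:(4,3)->(4,2)
Step 6: p0:escaped | p1:escaped | p2:escaped | p3:(4,2)->(4,1)->EXIT

ESCAPED ESCAPED ESCAPED ESCAPED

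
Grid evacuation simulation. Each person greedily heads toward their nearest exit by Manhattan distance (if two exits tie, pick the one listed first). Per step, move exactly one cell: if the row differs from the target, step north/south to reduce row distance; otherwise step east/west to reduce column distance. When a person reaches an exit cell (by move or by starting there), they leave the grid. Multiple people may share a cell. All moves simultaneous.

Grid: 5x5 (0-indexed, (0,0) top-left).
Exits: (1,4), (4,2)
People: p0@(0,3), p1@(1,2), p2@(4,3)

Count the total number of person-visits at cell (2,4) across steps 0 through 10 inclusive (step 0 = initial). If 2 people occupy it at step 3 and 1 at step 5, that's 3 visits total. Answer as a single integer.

Answer: 0

Derivation:
Step 0: p0@(0,3) p1@(1,2) p2@(4,3) -> at (2,4): 0 [-], cum=0
Step 1: p0@(1,3) p1@(1,3) p2@ESC -> at (2,4): 0 [-], cum=0
Step 2: p0@ESC p1@ESC p2@ESC -> at (2,4): 0 [-], cum=0
Total visits = 0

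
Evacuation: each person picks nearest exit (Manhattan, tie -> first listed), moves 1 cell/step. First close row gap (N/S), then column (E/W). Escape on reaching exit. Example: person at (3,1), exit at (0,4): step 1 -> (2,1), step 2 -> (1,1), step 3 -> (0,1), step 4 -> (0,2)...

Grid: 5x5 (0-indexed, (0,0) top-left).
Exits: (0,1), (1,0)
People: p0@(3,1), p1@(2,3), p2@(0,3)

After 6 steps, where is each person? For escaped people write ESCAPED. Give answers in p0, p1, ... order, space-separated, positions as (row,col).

Step 1: p0:(3,1)->(2,1) | p1:(2,3)->(1,3) | p2:(0,3)->(0,2)
Step 2: p0:(2,1)->(1,1) | p1:(1,3)->(0,3) | p2:(0,2)->(0,1)->EXIT
Step 3: p0:(1,1)->(0,1)->EXIT | p1:(0,3)->(0,2) | p2:escaped
Step 4: p0:escaped | p1:(0,2)->(0,1)->EXIT | p2:escaped

ESCAPED ESCAPED ESCAPED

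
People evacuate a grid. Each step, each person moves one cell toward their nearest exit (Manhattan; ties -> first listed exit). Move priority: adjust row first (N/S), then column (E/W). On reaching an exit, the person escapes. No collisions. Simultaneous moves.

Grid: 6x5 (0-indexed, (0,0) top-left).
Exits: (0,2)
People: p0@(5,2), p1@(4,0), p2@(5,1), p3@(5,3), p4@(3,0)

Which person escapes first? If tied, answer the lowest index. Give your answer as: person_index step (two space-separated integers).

Step 1: p0:(5,2)->(4,2) | p1:(4,0)->(3,0) | p2:(5,1)->(4,1) | p3:(5,3)->(4,3) | p4:(3,0)->(2,0)
Step 2: p0:(4,2)->(3,2) | p1:(3,0)->(2,0) | p2:(4,1)->(3,1) | p3:(4,3)->(3,3) | p4:(2,0)->(1,0)
Step 3: p0:(3,2)->(2,2) | p1:(2,0)->(1,0) | p2:(3,1)->(2,1) | p3:(3,3)->(2,3) | p4:(1,0)->(0,0)
Step 4: p0:(2,2)->(1,2) | p1:(1,0)->(0,0) | p2:(2,1)->(1,1) | p3:(2,3)->(1,3) | p4:(0,0)->(0,1)
Step 5: p0:(1,2)->(0,2)->EXIT | p1:(0,0)->(0,1) | p2:(1,1)->(0,1) | p3:(1,3)->(0,3) | p4:(0,1)->(0,2)->EXIT
Step 6: p0:escaped | p1:(0,1)->(0,2)->EXIT | p2:(0,1)->(0,2)->EXIT | p3:(0,3)->(0,2)->EXIT | p4:escaped
Exit steps: [5, 6, 6, 6, 5]
First to escape: p0 at step 5

Answer: 0 5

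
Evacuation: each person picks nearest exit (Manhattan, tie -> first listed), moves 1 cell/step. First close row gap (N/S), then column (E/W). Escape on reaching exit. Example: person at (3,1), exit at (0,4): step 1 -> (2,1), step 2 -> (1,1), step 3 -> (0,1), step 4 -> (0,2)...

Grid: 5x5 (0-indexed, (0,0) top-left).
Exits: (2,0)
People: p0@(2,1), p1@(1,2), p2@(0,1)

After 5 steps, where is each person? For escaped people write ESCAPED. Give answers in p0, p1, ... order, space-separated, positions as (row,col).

Step 1: p0:(2,1)->(2,0)->EXIT | p1:(1,2)->(2,2) | p2:(0,1)->(1,1)
Step 2: p0:escaped | p1:(2,2)->(2,1) | p2:(1,1)->(2,1)
Step 3: p0:escaped | p1:(2,1)->(2,0)->EXIT | p2:(2,1)->(2,0)->EXIT

ESCAPED ESCAPED ESCAPED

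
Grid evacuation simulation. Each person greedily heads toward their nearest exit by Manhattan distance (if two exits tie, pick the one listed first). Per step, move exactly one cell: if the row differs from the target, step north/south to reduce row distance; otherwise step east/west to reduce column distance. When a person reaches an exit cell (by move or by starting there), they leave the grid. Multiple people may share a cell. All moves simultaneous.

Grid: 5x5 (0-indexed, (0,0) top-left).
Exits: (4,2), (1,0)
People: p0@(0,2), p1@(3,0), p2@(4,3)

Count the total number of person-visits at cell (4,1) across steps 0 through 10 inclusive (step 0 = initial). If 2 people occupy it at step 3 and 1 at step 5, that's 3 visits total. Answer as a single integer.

Step 0: p0@(0,2) p1@(3,0) p2@(4,3) -> at (4,1): 0 [-], cum=0
Step 1: p0@(1,2) p1@(2,0) p2@ESC -> at (4,1): 0 [-], cum=0
Step 2: p0@(1,1) p1@ESC p2@ESC -> at (4,1): 0 [-], cum=0
Step 3: p0@ESC p1@ESC p2@ESC -> at (4,1): 0 [-], cum=0
Total visits = 0

Answer: 0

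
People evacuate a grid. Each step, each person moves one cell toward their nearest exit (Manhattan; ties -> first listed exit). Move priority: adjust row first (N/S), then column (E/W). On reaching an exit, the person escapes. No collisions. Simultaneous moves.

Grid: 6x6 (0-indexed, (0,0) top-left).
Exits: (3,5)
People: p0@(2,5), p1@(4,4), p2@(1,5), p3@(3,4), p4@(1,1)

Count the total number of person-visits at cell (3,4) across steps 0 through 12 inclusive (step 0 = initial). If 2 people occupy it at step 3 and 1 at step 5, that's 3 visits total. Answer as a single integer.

Step 0: p0@(2,5) p1@(4,4) p2@(1,5) p3@(3,4) p4@(1,1) -> at (3,4): 1 [p3], cum=1
Step 1: p0@ESC p1@(3,4) p2@(2,5) p3@ESC p4@(2,1) -> at (3,4): 1 [p1], cum=2
Step 2: p0@ESC p1@ESC p2@ESC p3@ESC p4@(3,1) -> at (3,4): 0 [-], cum=2
Step 3: p0@ESC p1@ESC p2@ESC p3@ESC p4@(3,2) -> at (3,4): 0 [-], cum=2
Step 4: p0@ESC p1@ESC p2@ESC p3@ESC p4@(3,3) -> at (3,4): 0 [-], cum=2
Step 5: p0@ESC p1@ESC p2@ESC p3@ESC p4@(3,4) -> at (3,4): 1 [p4], cum=3
Step 6: p0@ESC p1@ESC p2@ESC p3@ESC p4@ESC -> at (3,4): 0 [-], cum=3
Total visits = 3

Answer: 3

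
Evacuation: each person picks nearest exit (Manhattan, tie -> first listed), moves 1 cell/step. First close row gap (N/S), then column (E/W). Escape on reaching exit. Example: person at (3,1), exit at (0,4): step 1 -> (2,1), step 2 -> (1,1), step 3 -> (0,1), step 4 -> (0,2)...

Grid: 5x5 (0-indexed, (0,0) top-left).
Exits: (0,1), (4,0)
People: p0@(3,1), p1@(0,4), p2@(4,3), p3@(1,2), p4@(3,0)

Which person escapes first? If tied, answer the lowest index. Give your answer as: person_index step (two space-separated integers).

Answer: 4 1

Derivation:
Step 1: p0:(3,1)->(4,1) | p1:(0,4)->(0,3) | p2:(4,3)->(4,2) | p3:(1,2)->(0,2) | p4:(3,0)->(4,0)->EXIT
Step 2: p0:(4,1)->(4,0)->EXIT | p1:(0,3)->(0,2) | p2:(4,2)->(4,1) | p3:(0,2)->(0,1)->EXIT | p4:escaped
Step 3: p0:escaped | p1:(0,2)->(0,1)->EXIT | p2:(4,1)->(4,0)->EXIT | p3:escaped | p4:escaped
Exit steps: [2, 3, 3, 2, 1]
First to escape: p4 at step 1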